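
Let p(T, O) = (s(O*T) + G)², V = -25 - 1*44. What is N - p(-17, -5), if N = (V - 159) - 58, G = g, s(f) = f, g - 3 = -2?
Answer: -7682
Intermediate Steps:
g = 1 (g = 3 - 2 = 1)
G = 1
V = -69 (V = -25 - 44 = -69)
p(T, O) = (1 + O*T)² (p(T, O) = (O*T + 1)² = (1 + O*T)²)
N = -286 (N = (-69 - 159) - 58 = -228 - 58 = -286)
N - p(-17, -5) = -286 - (1 - 5*(-17))² = -286 - (1 + 85)² = -286 - 1*86² = -286 - 1*7396 = -286 - 7396 = -7682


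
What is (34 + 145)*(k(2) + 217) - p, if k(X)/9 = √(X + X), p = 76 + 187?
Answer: 41802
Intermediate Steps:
p = 263
k(X) = 9*√2*√X (k(X) = 9*√(X + X) = 9*√(2*X) = 9*(√2*√X) = 9*√2*√X)
(34 + 145)*(k(2) + 217) - p = (34 + 145)*(9*√2*√2 + 217) - 1*263 = 179*(18 + 217) - 263 = 179*235 - 263 = 42065 - 263 = 41802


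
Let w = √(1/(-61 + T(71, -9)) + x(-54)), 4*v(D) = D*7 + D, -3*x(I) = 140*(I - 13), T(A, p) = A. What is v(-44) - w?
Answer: -88 - √2814090/30 ≈ -143.92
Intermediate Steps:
x(I) = 1820/3 - 140*I/3 (x(I) = -140*(I - 13)/3 = -140*(-13 + I)/3 = -(-1820 + 140*I)/3 = 1820/3 - 140*I/3)
v(D) = 2*D (v(D) = (D*7 + D)/4 = (7*D + D)/4 = (8*D)/4 = 2*D)
w = √2814090/30 (w = √(1/(-61 + 71) + (1820/3 - 140/3*(-54))) = √(1/10 + (1820/3 + 2520)) = √(⅒ + 9380/3) = √(93803/30) = √2814090/30 ≈ 55.917)
v(-44) - w = 2*(-44) - √2814090/30 = -88 - √2814090/30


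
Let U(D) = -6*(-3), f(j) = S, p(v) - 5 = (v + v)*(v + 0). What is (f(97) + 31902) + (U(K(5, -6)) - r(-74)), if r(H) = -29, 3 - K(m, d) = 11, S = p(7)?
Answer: 32052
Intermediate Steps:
p(v) = 5 + 2*v**2 (p(v) = 5 + (v + v)*(v + 0) = 5 + (2*v)*v = 5 + 2*v**2)
S = 103 (S = 5 + 2*7**2 = 5 + 2*49 = 5 + 98 = 103)
K(m, d) = -8 (K(m, d) = 3 - 1*11 = 3 - 11 = -8)
f(j) = 103
U(D) = 18
(f(97) + 31902) + (U(K(5, -6)) - r(-74)) = (103 + 31902) + (18 - 1*(-29)) = 32005 + (18 + 29) = 32005 + 47 = 32052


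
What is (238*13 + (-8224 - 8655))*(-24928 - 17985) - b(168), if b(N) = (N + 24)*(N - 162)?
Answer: 591554553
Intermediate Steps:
b(N) = (-162 + N)*(24 + N) (b(N) = (24 + N)*(-162 + N) = (-162 + N)*(24 + N))
(238*13 + (-8224 - 8655))*(-24928 - 17985) - b(168) = (238*13 + (-8224 - 8655))*(-24928 - 17985) - (-3888 + 168**2 - 138*168) = (3094 - 16879)*(-42913) - (-3888 + 28224 - 23184) = -13785*(-42913) - 1*1152 = 591555705 - 1152 = 591554553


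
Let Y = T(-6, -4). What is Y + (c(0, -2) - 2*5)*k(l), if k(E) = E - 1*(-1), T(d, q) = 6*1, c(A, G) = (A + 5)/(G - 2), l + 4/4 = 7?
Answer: -291/4 ≈ -72.750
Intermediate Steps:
l = 6 (l = -1 + 7 = 6)
c(A, G) = (5 + A)/(-2 + G)
T(d, q) = 6
Y = 6
k(E) = 1 + E (k(E) = E + 1 = 1 + E)
Y + (c(0, -2) - 2*5)*k(l) = 6 + ((5 + 0)/(-2 - 2) - 2*5)*(1 + 6) = 6 + (5/(-4) - 10)*7 = 6 + (-1/4*5 - 10)*7 = 6 + (-5/4 - 10)*7 = 6 - 45/4*7 = 6 - 315/4 = -291/4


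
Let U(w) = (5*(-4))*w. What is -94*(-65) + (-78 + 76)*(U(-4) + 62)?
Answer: 5826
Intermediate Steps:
U(w) = -20*w
-94*(-65) + (-78 + 76)*(U(-4) + 62) = -94*(-65) + (-78 + 76)*(-20*(-4) + 62) = 6110 - 2*(80 + 62) = 6110 - 2*142 = 6110 - 284 = 5826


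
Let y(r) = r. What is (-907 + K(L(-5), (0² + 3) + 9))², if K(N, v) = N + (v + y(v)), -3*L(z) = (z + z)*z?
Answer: 7284601/9 ≈ 8.0940e+5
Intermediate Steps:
L(z) = -2*z²/3 (L(z) = -(z + z)*z/3 = -2*z*z/3 = -2*z²/3)
K(N, v) = N + 2*v (K(N, v) = N + (v + v) = N + 2*v)
(-907 + K(L(-5), (0² + 3) + 9))² = (-907 + (-⅔*(-5)² + 2*((0² + 3) + 9)))² = (-907 + (-⅔*25 + 2*((0 + 3) + 9)))² = (-907 + (-50/3 + 2*(3 + 9)))² = (-907 + (-50/3 + 2*12))² = (-907 + (-50/3 + 24))² = (-907 + 22/3)² = (-2699/3)² = 7284601/9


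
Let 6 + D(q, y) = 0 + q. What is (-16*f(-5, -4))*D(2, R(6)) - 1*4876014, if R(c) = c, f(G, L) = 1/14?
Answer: -34132066/7 ≈ -4.8760e+6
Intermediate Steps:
f(G, L) = 1/14
D(q, y) = -6 + q (D(q, y) = -6 + (0 + q) = -6 + q)
(-16*f(-5, -4))*D(2, R(6)) - 1*4876014 = (-16*1/14)*(-6 + 2) - 1*4876014 = -8/7*(-4) - 4876014 = 32/7 - 4876014 = -34132066/7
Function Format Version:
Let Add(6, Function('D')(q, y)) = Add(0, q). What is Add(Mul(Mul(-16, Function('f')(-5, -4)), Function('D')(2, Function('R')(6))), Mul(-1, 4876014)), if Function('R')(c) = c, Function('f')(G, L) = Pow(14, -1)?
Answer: Rational(-34132066, 7) ≈ -4.8760e+6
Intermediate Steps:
Function('f')(G, L) = Rational(1, 14)
Function('D')(q, y) = Add(-6, q) (Function('D')(q, y) = Add(-6, Add(0, q)) = Add(-6, q))
Add(Mul(Mul(-16, Function('f')(-5, -4)), Function('D')(2, Function('R')(6))), Mul(-1, 4876014)) = Add(Mul(Mul(-16, Rational(1, 14)), Add(-6, 2)), Mul(-1, 4876014)) = Add(Mul(Rational(-8, 7), -4), -4876014) = Add(Rational(32, 7), -4876014) = Rational(-34132066, 7)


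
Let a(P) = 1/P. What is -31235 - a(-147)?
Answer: -4591544/147 ≈ -31235.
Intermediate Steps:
-31235 - a(-147) = -31235 - 1/(-147) = -31235 - 1*(-1/147) = -31235 + 1/147 = -4591544/147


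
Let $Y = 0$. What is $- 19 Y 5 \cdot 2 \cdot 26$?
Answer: $0$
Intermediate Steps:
$- 19 Y 5 \cdot 2 \cdot 26 = - 19 \cdot 0 \cdot 5 \cdot 2 \cdot 26 = - 19 \cdot 0 \cdot 10 \cdot 26 = \left(-19\right) 0 \cdot 26 = 0 \cdot 26 = 0$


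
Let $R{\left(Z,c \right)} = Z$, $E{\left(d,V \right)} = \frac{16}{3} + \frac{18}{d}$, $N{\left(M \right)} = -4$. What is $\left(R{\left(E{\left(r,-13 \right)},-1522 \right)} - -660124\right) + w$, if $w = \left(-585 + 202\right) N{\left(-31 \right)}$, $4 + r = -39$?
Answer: $\frac{85354258}{129} \approx 6.6166 \cdot 10^{5}$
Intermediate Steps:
$r = -43$ ($r = -4 - 39 = -43$)
$E{\left(d,V \right)} = \frac{16}{3} + \frac{18}{d}$ ($E{\left(d,V \right)} = 16 \cdot \frac{1}{3} + \frac{18}{d} = \frac{16}{3} + \frac{18}{d}$)
$w = 1532$ ($w = \left(-585 + 202\right) \left(-4\right) = \left(-383\right) \left(-4\right) = 1532$)
$\left(R{\left(E{\left(r,-13 \right)},-1522 \right)} - -660124\right) + w = \left(\left(\frac{16}{3} + \frac{18}{-43}\right) - -660124\right) + 1532 = \left(\left(\frac{16}{3} + 18 \left(- \frac{1}{43}\right)\right) + 660124\right) + 1532 = \left(\left(\frac{16}{3} - \frac{18}{43}\right) + 660124\right) + 1532 = \left(\frac{634}{129} + 660124\right) + 1532 = \frac{85156630}{129} + 1532 = \frac{85354258}{129}$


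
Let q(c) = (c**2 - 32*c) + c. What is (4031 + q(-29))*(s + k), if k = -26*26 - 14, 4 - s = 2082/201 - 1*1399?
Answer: 271681367/67 ≈ 4.0549e+6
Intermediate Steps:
q(c) = c**2 - 31*c
s = 93307/67 (s = 4 - (2082/201 - 1*1399) = 4 - (2082*(1/201) - 1399) = 4 - (694/67 - 1399) = 4 - 1*(-93039/67) = 4 + 93039/67 = 93307/67 ≈ 1392.6)
k = -690 (k = -676 - 14 = -690)
(4031 + q(-29))*(s + k) = (4031 - 29*(-31 - 29))*(93307/67 - 690) = (4031 - 29*(-60))*(47077/67) = (4031 + 1740)*(47077/67) = 5771*(47077/67) = 271681367/67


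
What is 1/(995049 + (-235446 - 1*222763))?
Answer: 1/536840 ≈ 1.8628e-6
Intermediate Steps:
1/(995049 + (-235446 - 1*222763)) = 1/(995049 + (-235446 - 222763)) = 1/(995049 - 458209) = 1/536840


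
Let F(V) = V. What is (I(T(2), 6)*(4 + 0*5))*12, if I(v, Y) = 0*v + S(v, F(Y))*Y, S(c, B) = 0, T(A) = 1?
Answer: 0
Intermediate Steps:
I(v, Y) = 0 (I(v, Y) = 0*v + 0*Y = 0 + 0 = 0)
(I(T(2), 6)*(4 + 0*5))*12 = (0*(4 + 0*5))*12 = (0*(4 + 0))*12 = (0*4)*12 = 0*12 = 0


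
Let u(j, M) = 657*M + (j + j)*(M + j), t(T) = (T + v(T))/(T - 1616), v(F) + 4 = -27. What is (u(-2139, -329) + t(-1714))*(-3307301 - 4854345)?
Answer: -28107646646985445/333 ≈ -8.4407e+13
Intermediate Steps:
v(F) = -31 (v(F) = -4 - 27 = -31)
t(T) = (-31 + T)/(-1616 + T) (t(T) = (T - 31)/(T - 1616) = (-31 + T)/(-1616 + T))
u(j, M) = 657*M + 2*j*(M + j) (u(j, M) = 657*M + (2*j)*(M + j) = 657*M + 2*j*(M + j))
(u(-2139, -329) + t(-1714))*(-3307301 - 4854345) = ((2*(-2139)² + 657*(-329) + 2*(-329)*(-2139)) + (-31 - 1714)/(-1616 - 1714))*(-3307301 - 4854345) = ((2*4575321 - 216153 + 1407462) - 1745/(-3330))*(-8161646) = ((9150642 - 216153 + 1407462) - 1/3330*(-1745))*(-8161646) = (10341951 + 349/666)*(-8161646) = (6887739715/666)*(-8161646) = -28107646646985445/333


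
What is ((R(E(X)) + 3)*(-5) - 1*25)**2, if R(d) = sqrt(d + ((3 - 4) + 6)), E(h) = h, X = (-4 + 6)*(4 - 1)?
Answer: 1875 + 400*sqrt(11) ≈ 3201.6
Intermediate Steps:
X = 6 (X = 2*3 = 6)
R(d) = sqrt(5 + d) (R(d) = sqrt(d + (-1 + 6)) = sqrt(d + 5) = sqrt(5 + d))
((R(E(X)) + 3)*(-5) - 1*25)**2 = ((sqrt(5 + 6) + 3)*(-5) - 1*25)**2 = ((sqrt(11) + 3)*(-5) - 25)**2 = ((3 + sqrt(11))*(-5) - 25)**2 = ((-15 - 5*sqrt(11)) - 25)**2 = (-40 - 5*sqrt(11))**2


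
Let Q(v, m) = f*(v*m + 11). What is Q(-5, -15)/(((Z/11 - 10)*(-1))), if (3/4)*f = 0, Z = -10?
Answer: 0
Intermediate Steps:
f = 0 (f = (4/3)*0 = 0)
Q(v, m) = 0 (Q(v, m) = 0*(v*m + 11) = 0*(m*v + 11) = 0*(11 + m*v) = 0)
Q(-5, -15)/(((Z/11 - 10)*(-1))) = 0/(((-10/11 - 10)*(-1))) = 0/((-120/11*(-1))) = 0/(120/11) = 0*(11/120) = 0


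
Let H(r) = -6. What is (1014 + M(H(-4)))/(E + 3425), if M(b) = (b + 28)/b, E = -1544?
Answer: 3031/5643 ≈ 0.53713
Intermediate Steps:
M(b) = (28 + b)/b
(1014 + M(H(-4)))/(E + 3425) = (1014 + (28 - 6)/(-6))/(-1544 + 3425) = (1014 - 1/6*22)/1881 = (1014 - 11/3)*(1/1881) = (3031/3)*(1/1881) = 3031/5643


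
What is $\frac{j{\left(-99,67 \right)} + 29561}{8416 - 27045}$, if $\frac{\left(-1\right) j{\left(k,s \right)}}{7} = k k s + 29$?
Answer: $\frac{4567311}{18629} \approx 245.17$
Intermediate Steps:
$j{\left(k,s \right)} = -203 - 7 s k^{2}$ ($j{\left(k,s \right)} = - 7 \left(k k s + 29\right) = - 7 \left(k^{2} s + 29\right) = - 7 \left(s k^{2} + 29\right) = - 7 \left(29 + s k^{2}\right) = -203 - 7 s k^{2}$)
$\frac{j{\left(-99,67 \right)} + 29561}{8416 - 27045} = \frac{\left(-203 - 469 \left(-99\right)^{2}\right) + 29561}{8416 - 27045} = \frac{\left(-203 - 469 \cdot 9801\right) + 29561}{-18629} = \left(\left(-203 - 4596669\right) + 29561\right) \left(- \frac{1}{18629}\right) = \left(-4596872 + 29561\right) \left(- \frac{1}{18629}\right) = \left(-4567311\right) \left(- \frac{1}{18629}\right) = \frac{4567311}{18629}$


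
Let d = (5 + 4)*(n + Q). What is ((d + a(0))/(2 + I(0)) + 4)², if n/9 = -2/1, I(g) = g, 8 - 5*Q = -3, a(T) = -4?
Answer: 477481/100 ≈ 4774.8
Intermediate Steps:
Q = 11/5 (Q = 8/5 - ⅕*(-3) = 8/5 + ⅗ = 11/5 ≈ 2.2000)
n = -18 (n = 9*(-2/1) = 9*(-2*1) = 9*(-2) = -18)
d = -711/5 (d = (5 + 4)*(-18 + 11/5) = 9*(-79/5) = -711/5 ≈ -142.20)
((d + a(0))/(2 + I(0)) + 4)² = ((-711/5 - 4)/(2 + 0) + 4)² = (-731/5/2 + 4)² = (-731/5*½ + 4)² = (-731/10 + 4)² = (-691/10)² = 477481/100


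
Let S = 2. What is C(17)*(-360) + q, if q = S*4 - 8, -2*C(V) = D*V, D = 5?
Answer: 15300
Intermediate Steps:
C(V) = -5*V/2
q = 0 (q = 2*4 - 8 = 8 - 8 = 0)
C(17)*(-360) + q = -5/2*17*(-360) + 0 = -85/2*(-360) + 0 = 15300 + 0 = 15300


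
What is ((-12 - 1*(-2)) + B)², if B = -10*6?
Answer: 4900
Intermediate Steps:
B = -60
((-12 - 1*(-2)) + B)² = ((-12 - 1*(-2)) - 60)² = ((-12 + 2) - 60)² = (-10 - 60)² = (-70)² = 4900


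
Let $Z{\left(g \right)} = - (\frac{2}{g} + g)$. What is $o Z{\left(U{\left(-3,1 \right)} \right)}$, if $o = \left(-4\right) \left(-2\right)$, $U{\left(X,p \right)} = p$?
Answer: $-24$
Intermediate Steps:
$Z{\left(g \right)} = - g - \frac{2}{g}$ ($Z{\left(g \right)} = - (g + \frac{2}{g}) = - g - \frac{2}{g}$)
$o = 8$
$o Z{\left(U{\left(-3,1 \right)} \right)} = 8 \left(\left(-1\right) 1 - \frac{2}{1}\right) = 8 \left(-1 - 2\right) = 8 \left(-3\right) = -24$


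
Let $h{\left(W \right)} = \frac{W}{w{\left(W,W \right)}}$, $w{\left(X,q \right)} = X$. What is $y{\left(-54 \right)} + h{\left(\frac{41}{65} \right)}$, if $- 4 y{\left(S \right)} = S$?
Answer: $\frac{29}{2} \approx 14.5$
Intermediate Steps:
$y{\left(S \right)} = - \frac{S}{4}$
$h{\left(W \right)} = 1$ ($h{\left(W \right)} = \frac{W}{W} = 1$)
$y{\left(-54 \right)} + h{\left(\frac{41}{65} \right)} = \left(- \frac{1}{4}\right) \left(-54\right) + 1 = \frac{27}{2} + 1 = \frac{29}{2}$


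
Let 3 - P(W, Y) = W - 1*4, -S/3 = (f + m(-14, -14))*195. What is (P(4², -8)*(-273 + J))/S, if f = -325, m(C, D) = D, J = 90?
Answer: 61/7345 ≈ 0.0083050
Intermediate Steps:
S = 198315 (S = -3*(-325 - 14)*195 = -(-1017)*195 = -3*(-66105) = 198315)
P(W, Y) = 7 - W (P(W, Y) = 3 - (W - 1*4) = 3 - (W - 4) = 3 - (-4 + W) = 3 + (4 - W) = 7 - W)
(P(4², -8)*(-273 + J))/S = ((7 - 1*4²)*(-273 + 90))/198315 = ((7 - 1*16)*(-183))*(1/198315) = ((7 - 16)*(-183))*(1/198315) = -9*(-183)*(1/198315) = 1647*(1/198315) = 61/7345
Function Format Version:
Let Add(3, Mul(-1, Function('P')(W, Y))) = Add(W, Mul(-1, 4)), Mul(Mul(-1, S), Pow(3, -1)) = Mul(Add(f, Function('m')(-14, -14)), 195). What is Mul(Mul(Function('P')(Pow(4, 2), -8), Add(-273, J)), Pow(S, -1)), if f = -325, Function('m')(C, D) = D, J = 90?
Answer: Rational(61, 7345) ≈ 0.0083050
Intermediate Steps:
S = 198315 (S = Mul(-3, Mul(Add(-325, -14), 195)) = Mul(-3, Mul(-339, 195)) = Mul(-3, -66105) = 198315)
Function('P')(W, Y) = Add(7, Mul(-1, W)) (Function('P')(W, Y) = Add(3, Mul(-1, Add(W, Mul(-1, 4)))) = Add(3, Mul(-1, Add(W, -4))) = Add(3, Mul(-1, Add(-4, W))) = Add(3, Add(4, Mul(-1, W))) = Add(7, Mul(-1, W)))
Mul(Mul(Function('P')(Pow(4, 2), -8), Add(-273, J)), Pow(S, -1)) = Mul(Mul(Add(7, Mul(-1, Pow(4, 2))), Add(-273, 90)), Pow(198315, -1)) = Mul(Mul(Add(7, Mul(-1, 16)), -183), Rational(1, 198315)) = Mul(Mul(Add(7, -16), -183), Rational(1, 198315)) = Mul(Mul(-9, -183), Rational(1, 198315)) = Mul(1647, Rational(1, 198315)) = Rational(61, 7345)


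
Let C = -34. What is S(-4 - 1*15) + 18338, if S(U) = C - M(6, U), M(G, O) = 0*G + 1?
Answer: 18303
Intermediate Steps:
M(G, O) = 1 (M(G, O) = 0 + 1 = 1)
S(U) = -35 (S(U) = -34 - 1*1 = -34 - 1 = -35)
S(-4 - 1*15) + 18338 = -35 + 18338 = 18303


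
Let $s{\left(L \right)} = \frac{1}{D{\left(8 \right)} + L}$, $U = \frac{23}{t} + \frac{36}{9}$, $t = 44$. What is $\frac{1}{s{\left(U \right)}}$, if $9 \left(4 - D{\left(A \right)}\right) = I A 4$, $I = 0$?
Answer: $\frac{375}{44} \approx 8.5227$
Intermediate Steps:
$D{\left(A \right)} = 4$ ($D{\left(A \right)} = 4 - \frac{0 A 4}{9} = 4 - \frac{0 \cdot 4}{9} = 4 - 0 = 4 + 0 = 4$)
$U = \frac{199}{44}$ ($U = \frac{23}{44} + \frac{36}{9} = 23 \cdot \frac{1}{44} + 36 \cdot \frac{1}{9} = \frac{23}{44} + 4 = \frac{199}{44} \approx 4.5227$)
$s{\left(L \right)} = \frac{1}{4 + L}$
$\frac{1}{s{\left(U \right)}} = \frac{1}{\frac{1}{4 + \frac{199}{44}}} = \frac{1}{\frac{1}{\frac{375}{44}}} = \frac{1}{\frac{44}{375}} = \frac{375}{44}$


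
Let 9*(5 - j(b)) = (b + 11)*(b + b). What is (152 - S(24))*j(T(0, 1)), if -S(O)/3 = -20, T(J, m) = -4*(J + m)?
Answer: 9292/9 ≈ 1032.4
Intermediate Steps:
T(J, m) = -4*J - 4*m
S(O) = 60 (S(O) = -3*(-20) = 60)
j(b) = 5 - 2*b*(11 + b)/9 (j(b) = 5 - (b + 11)*(b + b)/9 = 5 - (11 + b)*2*b/9 = 5 - 2*b*(11 + b)/9)
(152 - S(24))*j(T(0, 1)) = (152 - 1*60)*(5 - 22*(-4*0 - 4*1)/9 - 2*(-4*0 - 4*1)²/9) = (152 - 60)*(5 - 22*(0 - 4)/9 - 2*(0 - 4)²/9) = 92*(5 - 22/9*(-4) - 2/9*(-4)²) = 92*(5 + 88/9 - 2/9*16) = 92*(5 + 88/9 - 32/9) = 92*(101/9) = 9292/9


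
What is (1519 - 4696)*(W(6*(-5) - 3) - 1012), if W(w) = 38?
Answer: 3094398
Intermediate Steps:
(1519 - 4696)*(W(6*(-5) - 3) - 1012) = (1519 - 4696)*(38 - 1012) = -3177*(-974) = 3094398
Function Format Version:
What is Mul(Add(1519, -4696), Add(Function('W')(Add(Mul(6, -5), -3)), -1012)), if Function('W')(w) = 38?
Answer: 3094398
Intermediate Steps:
Mul(Add(1519, -4696), Add(Function('W')(Add(Mul(6, -5), -3)), -1012)) = Mul(Add(1519, -4696), Add(38, -1012)) = Mul(-3177, -974) = 3094398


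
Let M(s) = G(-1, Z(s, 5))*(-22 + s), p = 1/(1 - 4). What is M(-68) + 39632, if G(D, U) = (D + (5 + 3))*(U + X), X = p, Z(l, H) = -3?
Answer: 41732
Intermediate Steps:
p = -⅓ (p = 1/(-3) = -⅓ ≈ -0.33333)
X = -⅓ ≈ -0.33333
G(D, U) = (8 + D)*(-⅓ + U) (G(D, U) = (D + (5 + 3))*(U - ⅓) = (D + 8)*(-⅓ + U) = (8 + D)*(-⅓ + U))
M(s) = 1540/3 - 70*s/3 (M(s) = (-8/3 + 8*(-3) - ⅓*(-1) - 1*(-3))*(-22 + s) = (-8/3 - 24 + ⅓ + 3)*(-22 + s) = -70*(-22 + s)/3 = 1540/3 - 70*s/3)
M(-68) + 39632 = (1540/3 - 70/3*(-68)) + 39632 = (1540/3 + 4760/3) + 39632 = 2100 + 39632 = 41732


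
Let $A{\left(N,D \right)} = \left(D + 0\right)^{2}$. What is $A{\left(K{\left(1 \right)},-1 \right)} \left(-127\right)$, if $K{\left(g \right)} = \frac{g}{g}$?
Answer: $-127$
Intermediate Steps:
$K{\left(g \right)} = 1$
$A{\left(N,D \right)} = D^{2}$
$A{\left(K{\left(1 \right)},-1 \right)} \left(-127\right) = \left(-1\right)^{2} \left(-127\right) = 1 \left(-127\right) = -127$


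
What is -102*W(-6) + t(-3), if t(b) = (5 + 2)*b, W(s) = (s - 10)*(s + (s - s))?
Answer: -9813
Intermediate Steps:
W(s) = s*(-10 + s) (W(s) = (-10 + s)*(s + 0) = (-10 + s)*s = s*(-10 + s))
t(b) = 7*b
-102*W(-6) + t(-3) = -(-612)*(-10 - 6) + 7*(-3) = -(-612)*(-16) - 21 = -102*96 - 21 = -9792 - 21 = -9813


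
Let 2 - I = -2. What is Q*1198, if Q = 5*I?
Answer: 23960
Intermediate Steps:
I = 4 (I = 2 - 1*(-2) = 2 + 2 = 4)
Q = 20 (Q = 5*4 = 20)
Q*1198 = 20*1198 = 23960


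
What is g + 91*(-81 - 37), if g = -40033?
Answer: -50771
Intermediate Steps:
g + 91*(-81 - 37) = -40033 + 91*(-81 - 37) = -40033 + 91*(-118) = -40033 - 10738 = -50771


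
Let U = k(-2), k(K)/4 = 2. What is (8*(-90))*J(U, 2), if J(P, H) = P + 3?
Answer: -7920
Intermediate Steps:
k(K) = 8 (k(K) = 4*2 = 8)
U = 8
J(P, H) = 3 + P
(8*(-90))*J(U, 2) = (8*(-90))*(3 + 8) = -720*11 = -7920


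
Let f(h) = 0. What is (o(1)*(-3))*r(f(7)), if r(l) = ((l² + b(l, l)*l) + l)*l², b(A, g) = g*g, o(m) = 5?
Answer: 0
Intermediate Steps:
b(A, g) = g²
r(l) = l²*(l + l² + l³) (r(l) = ((l² + l²*l) + l)*l² = ((l² + l³) + l)*l² = (l + l² + l³)*l² = l²*(l + l² + l³))
(o(1)*(-3))*r(f(7)) = (5*(-3))*(0³*(1 + 0 + 0²)) = -0*(1 + 0 + 0) = -0 = -15*0 = 0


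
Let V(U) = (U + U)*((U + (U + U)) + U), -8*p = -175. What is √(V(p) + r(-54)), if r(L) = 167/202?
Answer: √624946186/404 ≈ 61.879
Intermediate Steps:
r(L) = 167/202 (r(L) = 167*(1/202) = 167/202)
p = 175/8 (p = -⅛*(-175) = 175/8 ≈ 21.875)
V(U) = 8*U² (V(U) = (2*U)*((U + 2*U) + U) = (2*U)*(3*U + U) = (2*U)*(4*U) = 8*U²)
√(V(p) + r(-54)) = √(8*(175/8)² + 167/202) = √(8*(30625/64) + 167/202) = √(30625/8 + 167/202) = √(3093793/808) = √624946186/404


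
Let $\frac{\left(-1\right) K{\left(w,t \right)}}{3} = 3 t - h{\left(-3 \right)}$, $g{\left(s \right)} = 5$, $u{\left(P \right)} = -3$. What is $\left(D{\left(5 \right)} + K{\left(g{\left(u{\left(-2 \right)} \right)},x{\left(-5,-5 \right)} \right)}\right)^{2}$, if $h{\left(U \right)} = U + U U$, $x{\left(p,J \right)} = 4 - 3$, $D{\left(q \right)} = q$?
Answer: $196$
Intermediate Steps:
$x{\left(p,J \right)} = 1$ ($x{\left(p,J \right)} = 4 - 3 = 1$)
$h{\left(U \right)} = U + U^{2}$
$K{\left(w,t \right)} = 18 - 9 t$ ($K{\left(w,t \right)} = - 3 \left(3 t - - 3 \left(1 - 3\right)\right) = - 3 \left(3 t - \left(-3\right) \left(-2\right)\right) = - 3 \left(3 t - 6\right) = - 3 \left(-6 + 3 t\right) = 18 - 9 t$)
$\left(D{\left(5 \right)} + K{\left(g{\left(u{\left(-2 \right)} \right)},x{\left(-5,-5 \right)} \right)}\right)^{2} = \left(5 + \left(18 - 9\right)\right)^{2} = \left(5 + 9\right)^{2} = 14^{2} = 196$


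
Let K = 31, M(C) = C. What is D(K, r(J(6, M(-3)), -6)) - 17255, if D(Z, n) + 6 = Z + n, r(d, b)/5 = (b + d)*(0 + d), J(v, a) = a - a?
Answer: -17230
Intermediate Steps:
J(v, a) = 0
r(d, b) = 5*d*(b + d) (r(d, b) = 5*((b + d)*(0 + d)) = 5*((b + d)*d) = 5*(d*(b + d)) = 5*d*(b + d))
D(Z, n) = -6 + Z + n (D(Z, n) = -6 + (Z + n) = -6 + Z + n)
D(K, r(J(6, M(-3)), -6)) - 17255 = (-6 + 31 + 5*0*(-6 + 0)) - 17255 = (-6 + 31 + 5*0*(-6)) - 17255 = (-6 + 31 + 0) - 17255 = 25 - 17255 = -17230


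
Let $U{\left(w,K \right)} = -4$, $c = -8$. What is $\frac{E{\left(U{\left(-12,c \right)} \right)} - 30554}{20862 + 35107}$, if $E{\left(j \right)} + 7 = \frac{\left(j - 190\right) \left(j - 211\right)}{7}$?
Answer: $- \frac{172217}{391783} \approx -0.43957$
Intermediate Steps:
$E{\left(j \right)} = -7 + \frac{\left(-211 + j\right) \left(-190 + j\right)}{7}$ ($E{\left(j \right)} = -7 + \frac{\left(j - 190\right) \left(j - 211\right)}{7} = -7 + \left(-190 + j\right) \left(-211 + j\right) \frac{1}{7} = -7 + \left(-211 + j\right) \left(-190 + j\right) \frac{1}{7} = -7 + \frac{\left(-211 + j\right) \left(-190 + j\right)}{7}$)
$\frac{E{\left(U{\left(-12,c \right)} \right)} - 30554}{20862 + 35107} = \frac{\left(\frac{40041}{7} - - \frac{1604}{7} + \frac{\left(-4\right)^{2}}{7}\right) - 30554}{20862 + 35107} = \frac{\left(\frac{40041}{7} + \frac{1604}{7} + \frac{1}{7} \cdot 16\right) - 30554}{55969} = \left(\left(\frac{40041}{7} + \frac{1604}{7} + \frac{16}{7}\right) - 30554\right) \frac{1}{55969} = \left(\frac{41661}{7} - 30554\right) \frac{1}{55969} = \left(- \frac{172217}{7}\right) \frac{1}{55969} = - \frac{172217}{391783}$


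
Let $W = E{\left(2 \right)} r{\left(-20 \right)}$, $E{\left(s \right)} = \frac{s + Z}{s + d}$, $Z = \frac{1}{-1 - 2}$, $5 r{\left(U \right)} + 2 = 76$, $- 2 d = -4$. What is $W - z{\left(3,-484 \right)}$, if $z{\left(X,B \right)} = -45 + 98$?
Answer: $- \frac{281}{6} \approx -46.833$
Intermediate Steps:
$d = 2$ ($d = \left(- \frac{1}{2}\right) \left(-4\right) = 2$)
$r{\left(U \right)} = \frac{74}{5}$ ($r{\left(U \right)} = - \frac{2}{5} + \frac{1}{5} \cdot 76 = - \frac{2}{5} + \frac{76}{5} = \frac{74}{5}$)
$Z = - \frac{1}{3}$ ($Z = \frac{1}{-3} = - \frac{1}{3} \approx -0.33333$)
$z{\left(X,B \right)} = 53$
$E{\left(s \right)} = \frac{- \frac{1}{3} + s}{2 + s}$ ($E{\left(s \right)} = \frac{s - \frac{1}{3}}{s + 2} = \frac{- \frac{1}{3} + s}{2 + s}$)
$W = \frac{37}{6}$ ($W = \frac{- \frac{1}{3} + 2}{2 + 2} \cdot \frac{74}{5} = \frac{1}{4} \cdot \frac{5}{3} \cdot \frac{74}{5} = \frac{5}{12} \cdot \frac{74}{5} = \frac{37}{6} \approx 6.1667$)
$W - z{\left(3,-484 \right)} = \frac{37}{6} - 53 = - \frac{281}{6}$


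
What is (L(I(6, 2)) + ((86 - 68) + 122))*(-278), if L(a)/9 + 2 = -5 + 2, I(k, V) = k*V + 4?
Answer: -26410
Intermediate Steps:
I(k, V) = 4 + V*k (I(k, V) = V*k + 4 = 4 + V*k)
L(a) = -45 (L(a) = -18 + 9*(-5 + 2) = -18 + 9*(-3) = -18 - 27 = -45)
(L(I(6, 2)) + ((86 - 68) + 122))*(-278) = (-45 + ((86 - 68) + 122))*(-278) = (-45 + (18 + 122))*(-278) = (-45 + 140)*(-278) = 95*(-278) = -26410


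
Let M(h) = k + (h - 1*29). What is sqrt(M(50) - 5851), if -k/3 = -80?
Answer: I*sqrt(5590) ≈ 74.766*I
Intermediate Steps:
k = 240 (k = -3*(-80) = 240)
M(h) = 211 + h (M(h) = 240 + (h - 1*29) = 240 + (h - 29) = 240 + (-29 + h) = 211 + h)
sqrt(M(50) - 5851) = sqrt((211 + 50) - 5851) = sqrt(261 - 5851) = sqrt(-5590) = I*sqrt(5590)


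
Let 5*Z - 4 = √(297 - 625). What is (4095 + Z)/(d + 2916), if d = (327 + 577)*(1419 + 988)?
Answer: 20479/10894220 + I*√82/5447110 ≈ 0.0018798 + 1.6624e-6*I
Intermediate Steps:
Z = ⅘ + 2*I*√82/5 (Z = ⅘ + √(297 - 625)/5 = ⅘ + √(-328)/5 = ⅘ + (2*I*√82)/5 = ⅘ + 2*I*√82/5 ≈ 0.8 + 3.6222*I)
d = 2175928 (d = 904*2407 = 2175928)
(4095 + Z)/(d + 2916) = (4095 + (⅘ + 2*I*√82/5))/(2175928 + 2916) = (20479/5 + 2*I*√82/5)/2178844 = (20479/5 + 2*I*√82/5)*(1/2178844) = 20479/10894220 + I*√82/5447110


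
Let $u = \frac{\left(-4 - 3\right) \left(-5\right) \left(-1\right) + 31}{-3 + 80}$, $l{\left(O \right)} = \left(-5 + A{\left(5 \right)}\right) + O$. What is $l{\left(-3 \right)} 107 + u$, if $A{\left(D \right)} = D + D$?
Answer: $\frac{16474}{77} \approx 213.95$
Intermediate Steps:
$A{\left(D \right)} = 2 D$
$l{\left(O \right)} = 5 + O$ ($l{\left(O \right)} = \left(-5 + 2 \cdot 5\right) + O = \left(-5 + 10\right) + O = 5 + O$)
$u = - \frac{4}{77}$ ($u = \frac{\left(-4 - 3\right) \left(-5\right) \left(-1\right) + 31}{77} = \left(\left(-7\right) \left(-5\right) \left(-1\right) + 31\right) \frac{1}{77} = \left(35 \left(-1\right) + 31\right) \frac{1}{77} = \left(-35 + 31\right) \frac{1}{77} = \left(-4\right) \frac{1}{77} = - \frac{4}{77} \approx -0.051948$)
$l{\left(-3 \right)} 107 + u = \left(5 - 3\right) 107 - \frac{4}{77} = 2 \cdot 107 - \frac{4}{77} = 214 - \frac{4}{77} = \frac{16474}{77}$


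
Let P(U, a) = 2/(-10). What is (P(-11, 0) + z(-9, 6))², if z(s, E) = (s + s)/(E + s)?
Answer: 841/25 ≈ 33.640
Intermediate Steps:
z(s, E) = 2*s/(E + s) (z(s, E) = (2*s)/(E + s) = 2*s/(E + s))
P(U, a) = -⅕ (P(U, a) = 2*(-⅒) = -⅕)
(P(-11, 0) + z(-9, 6))² = (-⅕ + 2*(-9)/(6 - 9))² = (-⅕ + 2*(-9)/(-3))² = (-⅕ + 2*(-9)*(-⅓))² = (-⅕ + 6)² = (29/5)² = 841/25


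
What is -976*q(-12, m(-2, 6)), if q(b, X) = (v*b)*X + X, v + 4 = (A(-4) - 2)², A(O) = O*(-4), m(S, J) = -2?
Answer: -4495456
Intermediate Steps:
A(O) = -4*O
v = 192 (v = -4 + (-4*(-4) - 2)² = -4 + (16 - 2)² = -4 + 14² = -4 + 196 = 192)
q(b, X) = X + 192*X*b (q(b, X) = (192*b)*X + X = 192*X*b + X = X + 192*X*b)
-976*q(-12, m(-2, 6)) = -(-1952)*(1 + 192*(-12)) = -(-1952)*(1 - 2304) = -(-1952)*(-2303) = -976*4606 = -4495456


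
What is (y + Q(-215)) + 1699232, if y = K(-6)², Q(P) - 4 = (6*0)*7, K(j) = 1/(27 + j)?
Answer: 749363077/441 ≈ 1.6992e+6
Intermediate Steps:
Q(P) = 4 (Q(P) = 4 + (6*0)*7 = 4 + 0*7 = 4 + 0 = 4)
y = 1/441 (y = (1/(27 - 6))² = (1/21)² = 1/441 ≈ 0.0022676)
(y + Q(-215)) + 1699232 = (1/441 + 4) + 1699232 = 1765/441 + 1699232 = 749363077/441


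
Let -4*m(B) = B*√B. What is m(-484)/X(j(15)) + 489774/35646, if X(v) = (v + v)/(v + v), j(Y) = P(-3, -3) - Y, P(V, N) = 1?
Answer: 81629/5941 + 2662*I ≈ 13.74 + 2662.0*I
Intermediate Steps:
j(Y) = 1 - Y
m(B) = -B^(3/2)/4 (m(B) = -B*√B/4 = -B^(3/2)/4)
X(v) = 1 (X(v) = (2*v)/((2*v)) = (2*v)*(1/(2*v)) = 1)
m(-484)/X(j(15)) + 489774/35646 = -(-2662)*I/1 + 489774/35646 = -(-2662)*I*1 + 489774*(1/35646) = (2662*I)*1 + 81629/5941 = 2662*I + 81629/5941 = 81629/5941 + 2662*I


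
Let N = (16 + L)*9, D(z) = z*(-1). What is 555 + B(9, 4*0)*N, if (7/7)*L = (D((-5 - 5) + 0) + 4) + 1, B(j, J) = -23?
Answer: -5862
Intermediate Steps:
D(z) = -z
L = 15 (L = (-((-5 - 5) + 0) + 4) + 1 = (-(-10 + 0) + 4) + 1 = (-1*(-10) + 4) + 1 = (10 + 4) + 1 = 14 + 1 = 15)
N = 279 (N = (16 + 15)*9 = 31*9 = 279)
555 + B(9, 4*0)*N = 555 - 23*279 = 555 - 6417 = -5862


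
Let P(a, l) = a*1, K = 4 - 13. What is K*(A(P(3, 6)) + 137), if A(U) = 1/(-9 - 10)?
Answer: -23418/19 ≈ -1232.5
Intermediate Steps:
K = -9
P(a, l) = a
A(U) = -1/19 (A(U) = 1/(-19) = -1/19)
K*(A(P(3, 6)) + 137) = -9*(-1/19 + 137) = -9*2602/19 = -23418/19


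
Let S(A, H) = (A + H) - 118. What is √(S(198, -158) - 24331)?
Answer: I*√24409 ≈ 156.23*I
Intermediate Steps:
S(A, H) = -118 + A + H
√(S(198, -158) - 24331) = √((-118 + 198 - 158) - 24331) = √(-78 - 24331) = √(-24409) = I*√24409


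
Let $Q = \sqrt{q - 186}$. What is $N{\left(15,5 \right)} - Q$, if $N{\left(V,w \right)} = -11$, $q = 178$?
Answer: $-11 - 2 i \sqrt{2} \approx -11.0 - 2.8284 i$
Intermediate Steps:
$Q = 2 i \sqrt{2}$ ($Q = \sqrt{178 - 186} = \sqrt{-8} = 2 i \sqrt{2} \approx 2.8284 i$)
$N{\left(15,5 \right)} - Q = -11 - 2 i \sqrt{2}$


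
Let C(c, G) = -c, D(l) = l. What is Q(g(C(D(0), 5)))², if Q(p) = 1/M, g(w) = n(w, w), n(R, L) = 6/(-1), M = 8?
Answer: 1/64 ≈ 0.015625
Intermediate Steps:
n(R, L) = -6 (n(R, L) = 6*(-1) = -6)
g(w) = -6
Q(p) = ⅛ (Q(p) = 1/8 = ⅛)
Q(g(C(D(0), 5)))² = (⅛)² = 1/64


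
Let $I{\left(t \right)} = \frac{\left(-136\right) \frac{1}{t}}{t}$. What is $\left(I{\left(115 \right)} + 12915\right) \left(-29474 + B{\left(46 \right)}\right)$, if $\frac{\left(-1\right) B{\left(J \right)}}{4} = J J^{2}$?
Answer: $- \frac{71534423906502}{13225} \approx -5.409 \cdot 10^{9}$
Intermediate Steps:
$B{\left(J \right)} = - 4 J^{3}$ ($B{\left(J \right)} = - 4 J J^{2} = - 4 J^{3}$)
$I{\left(t \right)} = - \frac{136}{t^{2}}$
$\left(I{\left(115 \right)} + 12915\right) \left(-29474 + B{\left(46 \right)}\right) = \left(- \frac{136}{13225} + 12915\right) \left(-29474 - 4 \cdot 46^{3}\right) = \left(\left(-136\right) \frac{1}{13225} + 12915\right) \left(-29474 - 389344\right) = \left(- \frac{136}{13225} + 12915\right) \left(-29474 - 389344\right) = \frac{170800739}{13225} \left(-418818\right) = - \frac{71534423906502}{13225}$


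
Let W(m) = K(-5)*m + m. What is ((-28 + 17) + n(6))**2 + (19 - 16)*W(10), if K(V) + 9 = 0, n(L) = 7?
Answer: -224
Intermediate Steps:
K(V) = -9 (K(V) = -9 + 0 = -9)
W(m) = -8*m (W(m) = -9*m + m = -8*m)
((-28 + 17) + n(6))**2 + (19 - 16)*W(10) = ((-28 + 17) + 7)**2 + (19 - 16)*(-8*10) = (-11 + 7)**2 + 3*(-80) = (-4)**2 - 240 = 16 - 240 = -224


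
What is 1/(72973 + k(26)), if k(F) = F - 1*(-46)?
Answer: 1/73045 ≈ 1.3690e-5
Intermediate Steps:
k(F) = 46 + F (k(F) = F + 46 = 46 + F)
1/(72973 + k(26)) = 1/(72973 + (46 + 26)) = 1/(72973 + 72) = 1/73045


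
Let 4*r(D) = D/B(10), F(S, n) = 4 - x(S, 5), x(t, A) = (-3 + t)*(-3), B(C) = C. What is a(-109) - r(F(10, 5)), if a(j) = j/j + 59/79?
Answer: 709/632 ≈ 1.1218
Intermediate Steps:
x(t, A) = 9 - 3*t
F(S, n) = -5 + 3*S (F(S, n) = 4 - (9 - 3*S) = 4 + (-9 + 3*S) = -5 + 3*S)
a(j) = 138/79 (a(j) = 1 + 59*(1/79) = 1 + 59/79 = 138/79)
r(D) = D/40 (r(D) = (D/10)/4 = D/40)
a(-109) - r(F(10, 5)) = 138/79 - (-5 + 3*10)/40 = 138/79 - (-5 + 30)/40 = 138/79 - 25/40 = 138/79 - 1*5/8 = 138/79 - 5/8 = 709/632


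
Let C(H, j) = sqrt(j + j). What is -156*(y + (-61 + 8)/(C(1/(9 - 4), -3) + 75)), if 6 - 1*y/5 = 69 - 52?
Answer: 16311360/1877 - 2756*I*sqrt(6)/1877 ≈ 8690.1 - 3.5966*I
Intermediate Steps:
y = -55 (y = 30 - 5*(69 - 52) = 30 - 5*17 = 30 - 85 = -55)
C(H, j) = sqrt(2)*sqrt(j) (C(H, j) = sqrt(2*j) = sqrt(2)*sqrt(j))
-156*(y + (-61 + 8)/(C(1/(9 - 4), -3) + 75)) = -156*(-55 + (-61 + 8)/(sqrt(2)*sqrt(-3) + 75)) = -156*(-55 - 53/(sqrt(2)*(I*sqrt(3)) + 75)) = -156*(-55 - 53/(I*sqrt(6) + 75)) = -156*(-55 - 53/(75 + I*sqrt(6))) = 8580 + 8268/(75 + I*sqrt(6))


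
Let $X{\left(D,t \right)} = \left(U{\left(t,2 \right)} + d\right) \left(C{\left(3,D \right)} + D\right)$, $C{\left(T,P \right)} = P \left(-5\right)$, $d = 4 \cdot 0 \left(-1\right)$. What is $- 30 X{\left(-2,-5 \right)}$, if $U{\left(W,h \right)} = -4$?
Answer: $960$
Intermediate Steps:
$d = 0$ ($d = 0 \left(-1\right) = 0$)
$C{\left(T,P \right)} = - 5 P$
$X{\left(D,t \right)} = 16 D$ ($X{\left(D,t \right)} = \left(-4 + 0\right) \left(- 5 D + D\right) = - 4 \left(- 4 D\right) = 16 D$)
$- 30 X{\left(-2,-5 \right)} = - 30 \cdot 16 \left(-2\right) = \left(-30\right) \left(-32\right) = 960$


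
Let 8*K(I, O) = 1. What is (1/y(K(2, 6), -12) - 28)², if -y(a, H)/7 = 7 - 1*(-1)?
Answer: 2461761/3136 ≈ 785.00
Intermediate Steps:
K(I, O) = ⅛ (K(I, O) = (⅛)*1 = ⅛)
y(a, H) = -56 (y(a, H) = -7*(7 - 1*(-1)) = -7*(7 + 1) = -7*8 = -56)
(1/y(K(2, 6), -12) - 28)² = (1/(-56) - 28)² = (-1/56 - 28)² = (-1569/56)² = 2461761/3136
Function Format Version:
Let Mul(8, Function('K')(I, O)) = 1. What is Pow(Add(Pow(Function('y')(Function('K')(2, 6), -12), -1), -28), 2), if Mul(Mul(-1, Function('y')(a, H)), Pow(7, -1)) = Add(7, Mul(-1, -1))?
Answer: Rational(2461761, 3136) ≈ 785.00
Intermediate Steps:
Function('K')(I, O) = Rational(1, 8) (Function('K')(I, O) = Mul(Rational(1, 8), 1) = Rational(1, 8))
Function('y')(a, H) = -56 (Function('y')(a, H) = Mul(-7, Add(7, Mul(-1, -1))) = Mul(-7, Add(7, 1)) = Mul(-7, 8) = -56)
Pow(Add(Pow(Function('y')(Function('K')(2, 6), -12), -1), -28), 2) = Pow(Add(Pow(-56, -1), -28), 2) = Pow(Add(Rational(-1, 56), -28), 2) = Pow(Rational(-1569, 56), 2) = Rational(2461761, 3136)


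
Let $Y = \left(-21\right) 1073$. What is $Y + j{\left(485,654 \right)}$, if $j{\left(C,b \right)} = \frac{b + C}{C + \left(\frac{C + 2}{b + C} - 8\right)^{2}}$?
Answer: $- \frac{15852545339611}{703591310} \approx -22531.0$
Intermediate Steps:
$Y = -22533$
$j{\left(C,b \right)} = \frac{C + b}{C + \left(-8 + \frac{2 + C}{C + b}\right)^{2}}$ ($j{\left(C,b \right)} = \frac{C + b}{C + \left(\frac{2 + C}{C + b} - 8\right)^{2}} = \frac{C + b}{C + \left(-8 + \frac{2 + C}{C + b}\right)^{2}}$)
$Y + j{\left(485,654 \right)} = -22533 + \frac{\left(485 + 654\right)^{3}}{\left(-2 + 7 \cdot 485 + 8 \cdot 654\right)^{2} + 485 \left(485 + 654\right)^{2}} = -22533 + \frac{1139^{3}}{\left(-2 + 3395 + 5232\right)^{2} + 485 \cdot 1139^{2}} = -22533 + \frac{1477648619}{8625^{2} + 485 \cdot 1297321} = -22533 + \frac{1477648619}{74390625 + 629200685} = -22533 + \frac{1477648619}{703591310} = - \frac{15852545339611}{703591310}$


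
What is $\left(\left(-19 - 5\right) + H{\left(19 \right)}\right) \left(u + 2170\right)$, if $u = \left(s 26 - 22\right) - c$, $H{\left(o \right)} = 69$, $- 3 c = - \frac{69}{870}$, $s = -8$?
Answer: $\frac{5063331}{58} \approx 87299.0$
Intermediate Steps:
$c = \frac{23}{870}$ ($c = - \frac{\left(-69\right) \frac{1}{870}}{3} = \left(- \frac{1}{3}\right) \left(- \frac{23}{290}\right) = \frac{23}{870} \approx 0.026437$)
$u = - \frac{200123}{870}$ ($u = \left(\left(-8\right) 26 - 22\right) - \frac{23}{870} = \left(-208 - 22\right) - \frac{23}{870} = -230 - \frac{23}{870} = - \frac{200123}{870} \approx -230.03$)
$\left(\left(-19 - 5\right) + H{\left(19 \right)}\right) \left(u + 2170\right) = \left(\left(-19 - 5\right) + 69\right) \left(- \frac{200123}{870} + 2170\right) = \left(\left(-19 - 5\right) + 69\right) \frac{1687777}{870} = \left(-24 + 69\right) \frac{1687777}{870} = 45 \cdot \frac{1687777}{870} = \frac{5063331}{58}$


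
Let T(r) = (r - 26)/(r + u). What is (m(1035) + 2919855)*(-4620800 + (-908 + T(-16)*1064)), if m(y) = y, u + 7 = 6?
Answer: -229360982829720/17 ≈ -1.3492e+13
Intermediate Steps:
u = -1 (u = -7 + 6 = -1)
T(r) = (-26 + r)/(-1 + r) (T(r) = (r - 26)/(r - 1) = (-26 + r)/(-1 + r))
(m(1035) + 2919855)*(-4620800 + (-908 + T(-16)*1064)) = (1035 + 2919855)*(-4620800 + (-908 + ((-26 - 16)/(-1 - 16))*1064)) = 2920890*(-4620800 + (-908 + (-42/(-17))*1064)) = 2920890*(-4620800 + (-908 - 1/17*(-42)*1064)) = 2920890*(-4620800 + (-908 + (42/17)*1064)) = 2920890*(-4620800 + (-908 + 44688/17)) = 2920890*(-4620800 + 29252/17) = 2920890*(-78524348/17) = -229360982829720/17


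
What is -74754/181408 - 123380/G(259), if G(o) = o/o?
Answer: -11191096897/90704 ≈ -1.2338e+5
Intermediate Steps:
G(o) = 1
-74754/181408 - 123380/G(259) = -74754/181408 - 123380/1 = -74754*1/181408 - 123380*1 = -37377/90704 - 123380 = -11191096897/90704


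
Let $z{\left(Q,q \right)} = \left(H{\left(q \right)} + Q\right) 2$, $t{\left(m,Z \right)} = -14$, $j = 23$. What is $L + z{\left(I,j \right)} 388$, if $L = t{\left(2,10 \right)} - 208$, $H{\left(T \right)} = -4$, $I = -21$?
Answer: $-19622$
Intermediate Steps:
$z{\left(Q,q \right)} = -8 + 2 Q$ ($z{\left(Q,q \right)} = \left(-4 + Q\right) 2 = -8 + 2 Q$)
$L = -222$ ($L = -14 - 208 = -222$)
$L + z{\left(I,j \right)} 388 = -222 + \left(-8 + 2 \left(-21\right)\right) 388 = -222 + \left(-8 - 42\right) 388 = -222 - 19400 = -19622$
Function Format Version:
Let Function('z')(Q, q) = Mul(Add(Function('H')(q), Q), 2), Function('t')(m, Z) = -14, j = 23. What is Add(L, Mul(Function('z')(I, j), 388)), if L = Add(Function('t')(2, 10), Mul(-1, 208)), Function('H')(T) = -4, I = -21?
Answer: -19622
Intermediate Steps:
Function('z')(Q, q) = Add(-8, Mul(2, Q)) (Function('z')(Q, q) = Mul(Add(-4, Q), 2) = Add(-8, Mul(2, Q)))
L = -222 (L = Add(-14, Mul(-1, 208)) = Add(-14, -208) = -222)
Add(L, Mul(Function('z')(I, j), 388)) = Add(-222, Mul(Add(-8, Mul(2, -21)), 388)) = Add(-222, Mul(Add(-8, -42), 388)) = Add(-222, Mul(-50, 388)) = Add(-222, -19400) = -19622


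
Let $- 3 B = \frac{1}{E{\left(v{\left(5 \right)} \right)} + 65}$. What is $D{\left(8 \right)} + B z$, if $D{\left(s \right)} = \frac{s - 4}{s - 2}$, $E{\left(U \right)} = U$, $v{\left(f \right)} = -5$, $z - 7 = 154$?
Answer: $- \frac{41}{180} \approx -0.22778$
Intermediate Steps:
$z = 161$ ($z = 7 + 154 = 161$)
$D{\left(s \right)} = \frac{-4 + s}{-2 + s}$
$B = - \frac{1}{180}$ ($B = - \frac{1}{3 \left(-5 + 65\right)} = - \frac{1}{3 \cdot 60} = \left(- \frac{1}{3}\right) \frac{1}{60} = - \frac{1}{180} \approx -0.0055556$)
$D{\left(8 \right)} + B z = \frac{-4 + 8}{-2 + 8} - \frac{161}{180} = \frac{1}{6} \cdot 4 - \frac{161}{180} = \frac{2}{3} - \frac{161}{180} = - \frac{41}{180}$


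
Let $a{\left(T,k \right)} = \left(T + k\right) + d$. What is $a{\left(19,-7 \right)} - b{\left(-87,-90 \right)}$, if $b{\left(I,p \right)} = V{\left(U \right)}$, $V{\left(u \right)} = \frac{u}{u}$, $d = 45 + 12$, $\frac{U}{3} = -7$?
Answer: $68$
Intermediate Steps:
$U = -21$ ($U = 3 \left(-7\right) = -21$)
$d = 57$
$V{\left(u \right)} = 1$
$a{\left(T,k \right)} = 57 + T + k$ ($a{\left(T,k \right)} = \left(T + k\right) + 57 = 57 + T + k$)
$b{\left(I,p \right)} = 1$
$a{\left(19,-7 \right)} - b{\left(-87,-90 \right)} = \left(57 + 19 - 7\right) - 1 = 69 - 1 = 68$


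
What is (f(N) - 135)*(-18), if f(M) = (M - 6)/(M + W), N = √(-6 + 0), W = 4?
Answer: 26892/11 - 90*I*√6/11 ≈ 2444.7 - 20.041*I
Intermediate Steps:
N = I*√6 (N = √(-6) = I*√6 ≈ 2.4495*I)
f(M) = (-6 + M)/(4 + M) (f(M) = (M - 6)/(M + 4) = (-6 + M)/(4 + M))
(f(N) - 135)*(-18) = ((-6 + I*√6)/(4 + I*√6) - 135)*(-18) = (-135 + (-6 + I*√6)/(4 + I*√6))*(-18) = 2430 - 18*(-6 + I*√6)/(4 + I*√6)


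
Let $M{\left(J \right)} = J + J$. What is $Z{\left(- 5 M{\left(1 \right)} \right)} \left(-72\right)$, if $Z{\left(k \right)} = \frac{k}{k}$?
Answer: $-72$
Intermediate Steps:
$M{\left(J \right)} = 2 J$
$Z{\left(k \right)} = 1$
$Z{\left(- 5 M{\left(1 \right)} \right)} \left(-72\right) = 1 \left(-72\right) = -72$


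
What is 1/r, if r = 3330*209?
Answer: 1/695970 ≈ 1.4368e-6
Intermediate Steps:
r = 695970
1/r = 1/695970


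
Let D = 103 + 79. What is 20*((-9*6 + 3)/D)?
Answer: -510/91 ≈ -5.6044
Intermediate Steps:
D = 182
20*((-9*6 + 3)/D) = 20*((-9*6 + 3)/182) = 20*((-54 + 3)*(1/182)) = 20*(-51*1/182) = 20*(-51/182) = -510/91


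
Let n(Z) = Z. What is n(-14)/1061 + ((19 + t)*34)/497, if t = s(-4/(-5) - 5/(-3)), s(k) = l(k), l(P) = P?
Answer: 1644494/1129965 ≈ 1.4553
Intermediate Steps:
s(k) = k
t = 37/15 (t = -4/(-5) - 5/(-3) = -4*(-⅕) - 5*(-⅓) = ⅘ + 5/3 = 37/15 ≈ 2.4667)
n(-14)/1061 + ((19 + t)*34)/497 = -14/1061 + ((19 + 37/15)*34)/497 = -14*1/1061 + ((322/15)*34)*(1/497) = -14/1061 + (10948/15)*(1/497) = -14/1061 + 1564/1065 = 1644494/1129965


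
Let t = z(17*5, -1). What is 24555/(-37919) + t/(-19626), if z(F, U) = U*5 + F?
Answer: -242474975/372099147 ≈ -0.65164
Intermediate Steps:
z(F, U) = F + 5*U (z(F, U) = 5*U + F = F + 5*U)
t = 80 (t = 17*5 + 5*(-1) = 85 - 5 = 80)
24555/(-37919) + t/(-19626) = 24555/(-37919) + 80/(-19626) = 24555*(-1/37919) + 80*(-1/19626) = -24555/37919 - 40/9813 = -242474975/372099147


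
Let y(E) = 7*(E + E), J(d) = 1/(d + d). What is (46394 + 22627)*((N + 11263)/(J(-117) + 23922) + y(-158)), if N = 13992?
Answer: -854225064326574/5597747 ≈ -1.5260e+8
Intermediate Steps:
J(d) = 1/(2*d)
y(E) = 14*E (y(E) = 7*(2*E) = 14*E)
(46394 + 22627)*((N + 11263)/(J(-117) + 23922) + y(-158)) = (46394 + 22627)*((13992 + 11263)/((1/2)/(-117) + 23922) + 14*(-158)) = 69021*(25255/((1/2)*(-1/117) + 23922) - 2212) = 69021*(25255/(-1/234 + 23922) - 2212) = 69021*(25255/(5597747/234) - 2212) = 69021*(25255*(234/5597747) - 2212) = 69021*(5909670/5597747 - 2212) = 69021*(-12376306694/5597747) = -854225064326574/5597747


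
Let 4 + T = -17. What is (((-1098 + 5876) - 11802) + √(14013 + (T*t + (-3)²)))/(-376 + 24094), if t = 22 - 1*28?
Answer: -3512/11859 + √393/3953 ≈ -0.29113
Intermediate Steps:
t = -6 (t = 22 - 28 = -6)
T = -21 (T = -4 - 17 = -21)
(((-1098 + 5876) - 11802) + √(14013 + (T*t + (-3)²)))/(-376 + 24094) = (((-1098 + 5876) - 11802) + √(14013 + (-21*(-6) + (-3)²)))/(-376 + 24094) = ((4778 - 11802) + √(14013 + (126 + 9)))/23718 = (-7024 + √(14013 + 135))*(1/23718) = (-7024 + √14148)*(1/23718) = (-7024 + 6*√393)*(1/23718) = -3512/11859 + √393/3953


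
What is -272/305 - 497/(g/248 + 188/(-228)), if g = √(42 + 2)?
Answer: 249396259360/413944109 + 200229372*√11/33929845 ≈ 622.06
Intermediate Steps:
g = 2*√11 (g = √44 = 2*√11 ≈ 6.6332)
-272/305 - 497/(g/248 + 188/(-228)) = -272/305 - 497/((2*√11)/248 + 188/(-228)) = -272*1/305 - 497/((2*√11)*(1/248) + 188*(-1/228)) = -272/305 - 497/(√11/124 - 47/57) = -272/305 - 497/(-47/57 + √11/124)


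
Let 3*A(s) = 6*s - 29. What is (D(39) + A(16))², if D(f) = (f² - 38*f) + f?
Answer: 90601/9 ≈ 10067.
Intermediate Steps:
A(s) = -29/3 + 2*s (A(s) = (6*s - 29)/3 = (-29 + 6*s)/3 = -29/3 + 2*s)
D(f) = f² - 37*f
(D(39) + A(16))² = (39*(-37 + 39) + (-29/3 + 2*16))² = (39*2 + (-29/3 + 32))² = (78 + 67/3)² = (301/3)² = 90601/9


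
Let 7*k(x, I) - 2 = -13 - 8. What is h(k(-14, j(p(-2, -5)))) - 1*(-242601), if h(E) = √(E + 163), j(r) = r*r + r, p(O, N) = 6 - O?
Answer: 242601 + √7854/7 ≈ 2.4261e+5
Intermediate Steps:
j(r) = r + r² (j(r) = r² + r = r + r²)
k(x, I) = -19/7 (k(x, I) = 2/7 + (-13 - 8)/7 = 2/7 + (⅐)*(-21) = 2/7 - 3 = -19/7)
h(E) = √(163 + E)
h(k(-14, j(p(-2, -5)))) - 1*(-242601) = √(163 - 19/7) - 1*(-242601) = √(1122/7) + 242601 = √7854/7 + 242601 = 242601 + √7854/7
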